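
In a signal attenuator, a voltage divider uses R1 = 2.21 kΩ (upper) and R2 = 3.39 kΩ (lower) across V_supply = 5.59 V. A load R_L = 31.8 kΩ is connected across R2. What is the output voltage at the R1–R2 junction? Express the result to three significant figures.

V_out ≈ 3.25 V

R2 ‖ R_L = (3.39 × 31.8)/(3.39 + 31.8) = 3.063 kΩ.
Voltage divider with the loaded lower leg: V_out = 5.59 × 3.063/(2.21 + 3.063) = 5.59 × 0.5809 = 3.247 V.
(Unloaded it would be 3.38 V; the load pulls it down.)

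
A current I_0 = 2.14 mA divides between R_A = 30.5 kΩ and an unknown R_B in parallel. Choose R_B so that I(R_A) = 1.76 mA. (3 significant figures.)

R_B ≈ 141 kΩ

Two-branch current divider: I_A = I_0 · R_B/(R_A + R_B).
1.76/2.14 = R_B/(R_A + R_B) → R_B = R_A · (0.8224)/(1 − 0.8224) = 30.5 × 4.632 = 141.3 kΩ.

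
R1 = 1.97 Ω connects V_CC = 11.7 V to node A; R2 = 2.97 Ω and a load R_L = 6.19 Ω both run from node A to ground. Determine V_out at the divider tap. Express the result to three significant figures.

R2 ‖ R_L = (2.97 × 6.19)/(2.97 + 6.19) = 2.007 Ω.
Then V_out = V_CC · R2'/(R1 + R2') = 11.7 × 2.007/3.977 = 5.904 V.

V_out ≈ 5.90 V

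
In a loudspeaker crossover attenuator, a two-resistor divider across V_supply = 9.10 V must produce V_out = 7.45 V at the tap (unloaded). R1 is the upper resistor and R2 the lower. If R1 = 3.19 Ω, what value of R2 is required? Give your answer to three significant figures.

V_out/V_supply = R2/(R1+R2) = 0.8187.
Rearranging, R2 = R1·k/(1−k) = 3.19 × 4.515 = 14.40 Ω.

R2 ≈ 14.4 Ω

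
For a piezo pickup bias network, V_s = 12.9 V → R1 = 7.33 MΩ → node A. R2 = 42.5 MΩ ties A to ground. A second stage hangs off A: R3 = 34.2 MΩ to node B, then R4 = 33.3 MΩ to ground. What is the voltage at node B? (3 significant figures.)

V_B ≈ 4.97 V

The second stage (R3 + R4 = 67.50 MΩ) loads node A in parallel with R2.
R2 ‖ (R3+R4) = 26.08 MΩ.
First divider: V_A = V_s · 26.08/(7.33 + 26.08) = 10.07 V.
Stage 2 is unloaded, so V_B = V_A · R4/(R3+R4) = 10.07 × 33.3/67.50 = 4.968 V.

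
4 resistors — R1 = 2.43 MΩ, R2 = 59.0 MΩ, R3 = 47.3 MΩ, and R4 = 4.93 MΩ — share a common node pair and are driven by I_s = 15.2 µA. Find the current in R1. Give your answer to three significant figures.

ΣG = 1/2.43 + 1/59.0 + 1/47.3 + 1/4.93 = 0.6525.
R1 takes the fraction G_k/ΣG = 0.4115/0.6525 = 0.6307, so I = 15.2 × 0.6307 = 9.587 µA.

I ≈ 9.59 µA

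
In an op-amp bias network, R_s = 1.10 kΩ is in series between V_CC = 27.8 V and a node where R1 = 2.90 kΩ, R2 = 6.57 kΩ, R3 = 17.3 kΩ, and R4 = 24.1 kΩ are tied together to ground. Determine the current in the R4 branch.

I ≈ 0.697 mA

Combine the parallel branches: R_p = (1/2.90 + 1/6.57 + 1/17.3 + 1/24.1)⁻¹ = 1.677 kΩ.
V_A = 27.8 × 1.677/2.777 = 16.79 V.
I(R4) = V_A / R4 = 16.79/24.1 = 0.6966 mA.
(Equivalently: I_total = 10.01 mA, then current-divider fraction G_k/ΣG = 0.06958.)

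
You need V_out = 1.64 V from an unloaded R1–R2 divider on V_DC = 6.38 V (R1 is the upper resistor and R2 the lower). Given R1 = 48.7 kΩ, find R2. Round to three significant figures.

R2 ≈ 16.8 kΩ

V_out/V_DC = R2/(R1+R2) = 0.2571.
R2 = R1 · 0.2571/(1 − 0.2571) = 16.85 kΩ.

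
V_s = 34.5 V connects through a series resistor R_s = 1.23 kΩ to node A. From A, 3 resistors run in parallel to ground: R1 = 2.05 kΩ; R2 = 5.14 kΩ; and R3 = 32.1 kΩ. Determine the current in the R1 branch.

I ≈ 8.96 mA

Parallel bank: R_p = 1/(1/2.05 + 1/5.14 + 1/32.1) = 1.402 kΩ.
V_A = 34.5 × 1.402/2.632 = 18.37 V.
Branch current I = V_A/R1 = 18.37/2.05 = 8.963 mA.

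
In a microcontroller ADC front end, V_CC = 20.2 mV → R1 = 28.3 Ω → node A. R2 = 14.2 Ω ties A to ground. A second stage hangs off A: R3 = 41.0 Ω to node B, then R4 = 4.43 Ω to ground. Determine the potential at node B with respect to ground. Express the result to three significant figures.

Node A sees R2 in parallel with the series input of stage 2, R3 + R4 = 45.43 Ω.
Effective lower resistance at A: R2 ‖ 45.43 = 10.82 Ω.
First divider: V_A = V_CC · 10.82/(28.3 + 10.82) = 5.586 mV.
V_B = V_A × 0.09751 = 0.5447 mV.

V_B ≈ 0.545 mV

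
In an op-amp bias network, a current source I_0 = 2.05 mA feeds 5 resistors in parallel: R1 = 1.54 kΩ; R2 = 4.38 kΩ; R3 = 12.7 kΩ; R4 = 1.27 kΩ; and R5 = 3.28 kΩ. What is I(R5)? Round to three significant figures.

Conductances: ΣG = 1/1.54 + 1/4.38 + 1/12.7 + 1/1.27 + 1/3.28 = 2.049 (1/kΩ).
R5 takes the fraction G_k/ΣG = 0.3049/2.049 = 0.1488, so I = 2.05 × 0.1488 = 0.3051 mA.

I ≈ 0.305 mA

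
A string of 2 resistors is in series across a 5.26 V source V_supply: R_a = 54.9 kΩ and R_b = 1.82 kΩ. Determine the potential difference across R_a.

V ≈ 5.09 V

Total series resistance ΣR = 54.9 + 1.82 = 56.72 kΩ.
By the voltage-divider rule, V = 5.26 × 54.90/56.72 = 5.091 V.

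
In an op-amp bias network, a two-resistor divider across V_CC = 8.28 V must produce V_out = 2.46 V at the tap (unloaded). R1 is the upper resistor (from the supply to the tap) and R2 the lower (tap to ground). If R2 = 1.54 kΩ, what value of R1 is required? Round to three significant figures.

R1 ≈ 3.64 kΩ

Required fraction k = V_out/V_CC = 0.2971.
R1 = R2·(1/k − 1) = 1.54 × 2.366 = 3.643 kΩ.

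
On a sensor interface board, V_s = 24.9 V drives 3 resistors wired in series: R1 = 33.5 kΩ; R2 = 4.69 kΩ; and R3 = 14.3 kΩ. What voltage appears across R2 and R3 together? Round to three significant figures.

ΣR = 33.5 + 4.69 + 14.3 = 52.49 kΩ.
R_{R2..R3} = 4.69 + 14.3 = 18.99 kΩ.
Voltage divider: V = V_s · (18.99 / 52.49) = 24.9 × 0.3618 = 9.008 V.

V ≈ 9.01 V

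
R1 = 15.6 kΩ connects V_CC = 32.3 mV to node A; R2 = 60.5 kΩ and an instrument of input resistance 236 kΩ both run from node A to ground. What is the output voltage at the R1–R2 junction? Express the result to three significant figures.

The load sits in parallel with R2, giving an effective lower resistance R2' = R2·R_L/(R2+R_L) = 48.16 kΩ.
Voltage divider with the loaded lower leg: V_out = 32.3 × 48.16/(15.6 + 48.16) = 32.3 × 0.7553 = 24.40 mV.

V_out ≈ 24.4 mV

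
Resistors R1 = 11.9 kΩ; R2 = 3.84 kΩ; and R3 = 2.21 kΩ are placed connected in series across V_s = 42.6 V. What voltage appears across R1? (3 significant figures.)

Total series resistance ΣR = 11.9 + 3.84 + 2.21 = 17.95 kΩ.
By the voltage-divider rule, V = 42.6 × 11.90/17.95 = 28.24 V.

V ≈ 28.2 V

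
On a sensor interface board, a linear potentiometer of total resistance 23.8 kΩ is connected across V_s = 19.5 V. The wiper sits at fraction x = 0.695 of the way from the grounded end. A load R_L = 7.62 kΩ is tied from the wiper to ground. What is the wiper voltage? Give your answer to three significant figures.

V_out ≈ 8.15 V

The pot divides into 7.259 kΩ above the wiper and 16.54 kΩ below.
(x·R_p) ‖ R_L = 5.217 kΩ.
Loaded-divider output: V_out = 19.5 × 0.4182 = 8.154 V.
(Unloaded: V_out = x·V_s = 13.6 V.)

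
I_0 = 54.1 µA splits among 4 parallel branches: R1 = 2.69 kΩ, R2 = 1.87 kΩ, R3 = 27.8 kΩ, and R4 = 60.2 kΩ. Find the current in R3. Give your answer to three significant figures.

Conductances: ΣG = 1/2.69 + 1/1.87 + 1/27.8 + 1/60.2 = 0.9591 (1/kΩ).
Current divider: I(R3) = I_0 · G_k/ΣG = 54.1 × (0.03597/0.9591) = 54.1 × 0.03751 = 2.029 µA.

I ≈ 2.03 µA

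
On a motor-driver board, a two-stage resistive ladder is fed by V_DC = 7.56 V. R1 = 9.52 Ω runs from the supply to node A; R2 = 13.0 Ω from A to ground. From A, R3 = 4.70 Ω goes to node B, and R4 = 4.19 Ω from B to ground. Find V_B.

Node A sees R2 in parallel with the series input of stage 2, R3 + R4 = 8.890 Ω.
Effective lower resistance at A: R2 ‖ 8.890 = 5.280 Ω.
V_A = 7.56 × 5.280/(9.52 + 5.280) = 2.697 V.
Then the unloaded second divider: V_B = V_A × R4/(R3+R4) = 2.697 × 0.4713 = 1.271 V.

V_B ≈ 1.27 V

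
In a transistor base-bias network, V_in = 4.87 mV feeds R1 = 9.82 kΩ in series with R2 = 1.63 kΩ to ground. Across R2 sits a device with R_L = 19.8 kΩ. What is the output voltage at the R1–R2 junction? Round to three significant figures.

R2 ‖ R_L = (1.63 × 19.8)/(1.63 + 19.8) = 1.506 kΩ.
Now apply the divider: V_out = 4.87 × 0.1330 = 0.6476 mV.
(Unloaded it would be 0.693 mV; the load pulls it down.)

V_out ≈ 0.648 mV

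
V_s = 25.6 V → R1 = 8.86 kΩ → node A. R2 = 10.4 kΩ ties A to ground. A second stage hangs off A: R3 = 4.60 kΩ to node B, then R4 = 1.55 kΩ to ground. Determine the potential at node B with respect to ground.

V_B ≈ 1.96 V

The second stage (R3 + R4 = 6.150 kΩ) loads node A in parallel with R2.
Effective lower resistance at A: R2 ‖ 6.150 = 3.865 kΩ.
So V_A = 25.6 × 0.3037 = 7.775 V.
V_B = V_A × 0.2520 = 1.960 V.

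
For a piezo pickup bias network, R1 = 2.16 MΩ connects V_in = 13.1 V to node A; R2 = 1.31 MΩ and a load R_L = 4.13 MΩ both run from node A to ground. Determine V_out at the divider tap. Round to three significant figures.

R2 ‖ R_L = (1.31 × 4.13)/(1.31 + 4.13) = 0.9945 MΩ.
Voltage divider with the loaded lower leg: V_out = 13.1 × 0.9945/(2.16 + 0.9945) = 13.1 × 0.3153 = 4.130 V.

V_out ≈ 4.13 V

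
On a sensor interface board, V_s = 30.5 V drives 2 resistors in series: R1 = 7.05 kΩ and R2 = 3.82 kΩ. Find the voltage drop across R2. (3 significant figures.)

V ≈ 10.7 V

ΣR = 7.05 + 3.82 = 10.87 kΩ.
By the voltage-divider rule, V = 30.5 × 3.820/10.87 = 10.72 V.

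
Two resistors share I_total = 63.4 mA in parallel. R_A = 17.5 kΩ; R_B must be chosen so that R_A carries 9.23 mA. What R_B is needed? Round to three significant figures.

R_B ≈ 2.98 kΩ

Two-branch current divider: I_A = I_total · R_B/(R_A + R_B).
With f = 0.1456, R_B = R_A · f/(1−f) = 17.5 × 0.1704 = 2.982 kΩ.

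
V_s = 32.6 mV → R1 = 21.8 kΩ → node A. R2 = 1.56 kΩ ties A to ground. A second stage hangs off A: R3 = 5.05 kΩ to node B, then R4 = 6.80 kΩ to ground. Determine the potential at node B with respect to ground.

V_B ≈ 1.11 mV

Node A sees R2 in parallel with the series input of stage 2, R3 + R4 = 11.85 kΩ.
R2 ‖ (R3+R4) = 1.379 kΩ.
So V_A = 32.6 × 0.05947 = 1.939 mV.
Stage 2 is unloaded, so V_B = V_A · R4/(R3+R4) = 1.939 × 6.80/11.85 = 1.113 mV.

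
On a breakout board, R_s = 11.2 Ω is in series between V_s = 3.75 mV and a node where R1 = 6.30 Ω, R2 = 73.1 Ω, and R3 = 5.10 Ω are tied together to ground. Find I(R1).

Parallel bank: R_p = 1/(1/6.30 + 1/73.1 + 1/5.10) = 2.714 Ω.
V_A by voltage divider: V_A = 3.75 × 2.714/(11.2 + 2.714) = 0.7314 mV.
I(R1) = V_A / R1 = 0.7314/6.30 = 0.1161 mA.
(Check via current divider: I_total = 0.2695 mA; share G_k/ΣG = 0.4308 → same result.)

I ≈ 0.116 mA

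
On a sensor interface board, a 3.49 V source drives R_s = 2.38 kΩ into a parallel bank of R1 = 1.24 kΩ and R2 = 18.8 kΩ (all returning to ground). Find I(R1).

I ≈ 0.924 mA

Equivalent of the parallel group: R_p = 1.163 kΩ.
V_A by voltage divider: V_A = 3.49 × 1.163/(2.38 + 1.163) = 1.146 V.
I(R1) = V_A / R1 = 1.146/1.24 = 0.9240 mA.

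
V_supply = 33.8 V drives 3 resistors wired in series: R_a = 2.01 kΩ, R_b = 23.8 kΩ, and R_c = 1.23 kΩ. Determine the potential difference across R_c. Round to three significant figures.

Total series resistance ΣR = 2.01 + 23.8 + 1.23 = 27.04 kΩ.
By the voltage-divider rule, V = 33.8 × 1.230/27.04 = 1.537 V.

V ≈ 1.54 V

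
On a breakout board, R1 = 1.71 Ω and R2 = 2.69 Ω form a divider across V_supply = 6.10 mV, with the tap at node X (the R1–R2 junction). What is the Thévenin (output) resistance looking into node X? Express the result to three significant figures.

With V_supply suppressed (replaced by a short), R_th = R1 ‖ R2 = (1.710 × 2.69)/(1.710 + 2.69) = 1.045 Ω.

R_th ≈ 1.05 Ω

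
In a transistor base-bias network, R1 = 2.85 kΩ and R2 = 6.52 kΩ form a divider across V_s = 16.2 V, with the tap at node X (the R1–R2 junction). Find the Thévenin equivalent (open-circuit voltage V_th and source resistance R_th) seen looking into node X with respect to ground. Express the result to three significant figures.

V_th ≈ 11.3 V, R_th ≈ 1.98 kΩ

With X open, the divider is unloaded: V_th = 16.2 × 6.52/9.370 = 11.27 V.
Looking into X with the source shorted: R_th = R1·R2/(R1+R2) = 2.850 × 6.52/9.370 = 1.983 kΩ.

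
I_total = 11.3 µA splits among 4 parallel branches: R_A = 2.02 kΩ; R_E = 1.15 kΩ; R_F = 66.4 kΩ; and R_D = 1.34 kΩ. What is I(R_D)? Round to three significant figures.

I ≈ 3.97 µA

Conductances: ΣG = 1/2.02 + 1/1.15 + 1/66.4 + 1/1.34 = 2.126 (1/kΩ).
Current divider: I(R_D) = I_total · G_k/ΣG = 11.3 × (0.7463/2.126) = 11.3 × 0.3510 = 3.967 µA.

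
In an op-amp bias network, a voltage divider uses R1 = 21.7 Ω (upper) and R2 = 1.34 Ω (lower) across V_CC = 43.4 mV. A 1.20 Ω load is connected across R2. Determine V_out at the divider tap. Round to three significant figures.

V_out ≈ 1.23 mV

R2 ‖ R_L = (1.34 × 1.20)/(1.34 + 1.20) = 0.6331 Ω.
Then V_out = V_CC · R2'/(R1 + R2') = 43.4 × 0.6331/22.33 = 1.230 mV.
(Unloaded it would be 2.52 mV; the load pulls it down.)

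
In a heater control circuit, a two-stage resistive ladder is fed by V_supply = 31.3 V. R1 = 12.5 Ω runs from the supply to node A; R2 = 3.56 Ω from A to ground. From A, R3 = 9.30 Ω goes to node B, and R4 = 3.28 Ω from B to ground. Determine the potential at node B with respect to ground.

The second stage (R3 + R4 = 12.58 Ω) loads node A in parallel with R2.
Effective lower resistance at A: R2 ‖ 12.58 = 2.775 Ω.
First divider: V_A = V_supply · 2.775/(12.5 + 2.775) = 5.686 V.
V_B = V_A × 0.2607 = 1.482 V.

V_B ≈ 1.48 V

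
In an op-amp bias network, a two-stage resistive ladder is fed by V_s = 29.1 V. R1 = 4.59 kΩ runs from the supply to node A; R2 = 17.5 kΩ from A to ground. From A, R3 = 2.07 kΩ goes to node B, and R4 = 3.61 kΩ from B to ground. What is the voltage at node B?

V_B ≈ 8.93 V

The second stage (R3 + R4 = 5.680 kΩ) loads node A in parallel with R2.
Effective lower resistance at A: R2 ‖ 5.680 = 4.288 kΩ.
First divider: V_A = V_s · 4.288/(4.59 + 4.288) = 14.06 V.
V_B = V_A × 0.6356 = 8.933 V.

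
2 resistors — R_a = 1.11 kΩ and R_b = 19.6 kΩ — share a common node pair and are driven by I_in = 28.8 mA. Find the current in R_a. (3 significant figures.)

For two parallel branches, I_k = I_in · (other R)/(sum of R).
I(R_a) = 28.8 × 19.6/(1.11 + 19.6) = 28.8 × 0.9464 = 27.26 mA.

I ≈ 27.3 mA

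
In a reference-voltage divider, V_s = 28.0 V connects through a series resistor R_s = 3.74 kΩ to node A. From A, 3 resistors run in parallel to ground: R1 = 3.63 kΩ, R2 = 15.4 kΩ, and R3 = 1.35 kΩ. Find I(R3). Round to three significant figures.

Parallel bank: R_p = 1/(1/3.63 + 1/15.4 + 1/1.35) = 0.9249 kΩ.
Node voltage V_A = V_s · R_p/(R_s + R_p) = 28.0 × 0.1983 = 5.552 V.
I(R3) = V_A / R3 = 5.552/1.35 = 4.112 mA.

I ≈ 4.11 mA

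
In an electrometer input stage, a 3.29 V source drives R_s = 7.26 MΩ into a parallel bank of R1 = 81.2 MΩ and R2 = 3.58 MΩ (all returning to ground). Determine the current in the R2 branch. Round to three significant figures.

I ≈ 0.295 µA

Parallel bank: R_p = 1/(1/81.2 + 1/3.58) = 3.429 MΩ.
Node voltage V_A = V_s · R_p/(R_s + R_p) = 3.29 × 0.3208 = 1.055 V.
I(R2) = V_A / R2 = 1.055/3.58 = 0.2948 µA.
(Check via current divider: I_total = 0.3078 µA; share G_k/ΣG = 0.9578 → same result.)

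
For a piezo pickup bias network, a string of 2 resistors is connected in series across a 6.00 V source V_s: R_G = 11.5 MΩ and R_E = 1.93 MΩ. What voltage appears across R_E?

Total series resistance ΣR = 11.5 + 1.93 = 13.43 MΩ.
By the voltage-divider rule, V = 6.00 × 1.930/13.43 = 0.8622 V.

V ≈ 0.862 V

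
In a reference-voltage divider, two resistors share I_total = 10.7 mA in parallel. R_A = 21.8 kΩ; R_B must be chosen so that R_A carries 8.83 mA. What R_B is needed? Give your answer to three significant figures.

Two-branch current divider: I_A = I_total · R_B/(R_A + R_B).
With f = 0.8252, R_B = R_A · f/(1−f) = 21.8 × 4.722 = 102.9 kΩ.

R_B ≈ 103 kΩ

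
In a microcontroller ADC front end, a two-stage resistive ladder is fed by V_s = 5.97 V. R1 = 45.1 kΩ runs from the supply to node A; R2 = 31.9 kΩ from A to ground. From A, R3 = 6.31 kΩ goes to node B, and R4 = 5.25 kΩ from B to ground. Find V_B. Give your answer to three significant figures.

Looking into the second stage from A: R3 + R4 = 11.56 kΩ appears in parallel with R2.
R2 ‖ (R3+R4) = 8.485 kΩ.
So V_A = 5.97 × 0.1583 = 0.9453 V.
Stage 2 is unloaded, so V_B = V_A · R4/(R3+R4) = 0.9453 × 5.25/11.56 = 0.4293 V.

V_B ≈ 0.429 V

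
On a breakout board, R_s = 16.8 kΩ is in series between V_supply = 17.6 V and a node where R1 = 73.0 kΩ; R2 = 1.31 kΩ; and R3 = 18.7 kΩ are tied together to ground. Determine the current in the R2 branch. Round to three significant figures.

Combine the parallel branches: R_p = (1/73.0 + 1/1.31 + 1/18.7)⁻¹ = 1.204 kΩ.
Node voltage V_A = V_supply · R_p/(R_s + R_p) = 17.6 × 0.06688 = 1.177 V.
I(R2) = V_A / R2 = 1.177/1.31 = 0.8985 mA.

I ≈ 0.898 mA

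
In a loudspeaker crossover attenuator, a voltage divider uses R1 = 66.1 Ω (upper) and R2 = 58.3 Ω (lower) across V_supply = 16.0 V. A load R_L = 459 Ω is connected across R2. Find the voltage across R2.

First combine the lower leg with the load: R2 ‖ R_L = 51.73 Ω.
Voltage divider with the loaded lower leg: V_out = 16.0 × 51.73/(66.1 + 51.73) = 16.0 × 0.4390 = 7.024 V.
(Unloaded it would be 7.50 V; the load pulls it down.)

V_out ≈ 7.02 V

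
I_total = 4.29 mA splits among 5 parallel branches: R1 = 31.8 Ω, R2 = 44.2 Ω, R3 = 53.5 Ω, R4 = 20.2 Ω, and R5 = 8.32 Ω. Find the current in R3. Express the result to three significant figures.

Conductances: ΣG = 1/31.8 + 1/44.2 + 1/53.5 + 1/20.2 + 1/8.32 = 0.2425 (1/Ω).
R3 takes the fraction G_k/ΣG = 0.01869/0.2425 = 0.07709, so I = 4.29 × 0.07709 = 0.3307 mA.

I ≈ 0.331 mA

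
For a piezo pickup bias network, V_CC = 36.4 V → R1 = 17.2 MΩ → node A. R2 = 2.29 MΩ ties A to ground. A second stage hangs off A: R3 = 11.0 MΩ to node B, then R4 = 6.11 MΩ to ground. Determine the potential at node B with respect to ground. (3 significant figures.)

V_B ≈ 1.37 V

Looking into the second stage from A: R3 + R4 = 17.11 MΩ appears in parallel with R2.
R2 ‖ (R3+R4) = 2.020 MΩ.
So V_A = 36.4 × 0.1051 = 3.825 V.
V_B = V_A × 0.3571 = 1.366 V.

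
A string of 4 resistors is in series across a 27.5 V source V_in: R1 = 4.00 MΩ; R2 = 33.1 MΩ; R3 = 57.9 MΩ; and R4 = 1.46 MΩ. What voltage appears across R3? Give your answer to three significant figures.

Series total: ΣR = 4.00 + 33.1 + 57.9 + 1.46 = 96.46 MΩ.
Voltage divider: V = V_in · (57.90 / 96.46) = 27.5 × 0.6002 = 16.51 V.

V ≈ 16.5 V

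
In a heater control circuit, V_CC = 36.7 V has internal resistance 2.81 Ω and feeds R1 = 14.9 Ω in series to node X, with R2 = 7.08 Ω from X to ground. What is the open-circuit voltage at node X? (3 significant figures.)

R1' = 2.81 + 14.9 = 17.71 Ω (source resistance + R1).
Open-circuit (no load on X): V_th = V_CC · R2/(R1' + R2) = 36.7 × 7.08/(17.71 + 7.08) = 10.48 V.

V_th ≈ 10.5 V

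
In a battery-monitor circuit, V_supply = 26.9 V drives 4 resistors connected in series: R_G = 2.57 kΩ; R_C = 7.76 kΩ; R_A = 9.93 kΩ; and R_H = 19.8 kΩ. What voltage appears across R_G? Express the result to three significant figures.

V ≈ 1.73 V

ΣR = 2.57 + 7.76 + 9.93 + 19.8 = 40.06 kΩ.
Voltage divider: V = V_supply · (2.570 / 40.06) = 26.9 × 0.06415 = 1.726 V.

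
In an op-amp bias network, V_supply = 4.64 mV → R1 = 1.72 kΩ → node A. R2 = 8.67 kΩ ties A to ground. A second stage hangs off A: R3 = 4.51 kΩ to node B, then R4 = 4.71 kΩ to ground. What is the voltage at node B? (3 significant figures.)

Looking into the second stage from A: R3 + R4 = 9.220 kΩ appears in parallel with R2.
R2 ‖ (R3+R4) = 4.468 kΩ.
First divider: V_A = V_supply · 4.468/(1.72 + 4.468) = 3.350 mV.
Then the unloaded second divider: V_B = V_A × R4/(R3+R4) = 3.350 × 0.5108 = 1.712 mV.

V_B ≈ 1.71 mV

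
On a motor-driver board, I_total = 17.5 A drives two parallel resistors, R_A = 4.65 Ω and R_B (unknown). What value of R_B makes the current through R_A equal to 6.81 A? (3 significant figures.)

R_B ≈ 2.96 Ω

In a two-way split, I_A/I_total = R_B/(R_A + R_B).
With f = 0.3891, R_B = R_A · f/(1−f) = 4.65 × 0.6370 = 2.962 Ω.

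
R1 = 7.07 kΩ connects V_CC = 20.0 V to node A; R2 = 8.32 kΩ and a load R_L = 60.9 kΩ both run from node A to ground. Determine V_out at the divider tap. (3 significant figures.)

First combine the lower leg with the load: R2 ‖ R_L = 7.320 kΩ.
Voltage divider with the loaded lower leg: V_out = 20.0 × 7.320/(7.07 + 7.320) = 20.0 × 0.5087 = 10.17 V.

V_out ≈ 10.2 V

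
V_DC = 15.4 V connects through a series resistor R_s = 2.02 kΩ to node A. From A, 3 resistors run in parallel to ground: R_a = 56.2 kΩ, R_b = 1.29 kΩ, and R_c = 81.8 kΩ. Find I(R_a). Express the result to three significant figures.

I ≈ 0.104 mA

Combine the parallel branches: R_p = (1/56.2 + 1/1.29 + 1/81.8)⁻¹ = 1.242 kΩ.
V_A = 15.4 × 1.242/3.262 = 5.863 V.
I(R_a) = V_A / R_a = 5.863/56.2 = 0.1043 mA.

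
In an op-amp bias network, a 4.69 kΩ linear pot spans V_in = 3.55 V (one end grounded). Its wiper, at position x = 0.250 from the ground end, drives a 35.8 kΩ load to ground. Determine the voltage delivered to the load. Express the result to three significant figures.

V_out ≈ 0.866 V

Lower segment x·R_p = 1.173 kΩ; upper segment (1−x)·R_p = 3.518 kΩ.
Lower segment in parallel with the load: 1.173 ‖ 35.8 = 1.135 kΩ.
Loaded-divider output: V_out = 3.55 × 0.2440 = 0.8662 V.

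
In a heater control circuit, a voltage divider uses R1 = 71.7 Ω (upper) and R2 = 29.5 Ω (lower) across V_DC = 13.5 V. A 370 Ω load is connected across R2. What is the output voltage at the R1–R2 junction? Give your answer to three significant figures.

R2 ‖ R_L = (29.5 × 370)/(29.5 + 370) = 27.32 Ω.
Now apply the divider: V_out = 13.5 × 0.2759 = 3.725 V.
(Unloaded it would be 3.94 V; the load pulls it down.)

V_out ≈ 3.72 V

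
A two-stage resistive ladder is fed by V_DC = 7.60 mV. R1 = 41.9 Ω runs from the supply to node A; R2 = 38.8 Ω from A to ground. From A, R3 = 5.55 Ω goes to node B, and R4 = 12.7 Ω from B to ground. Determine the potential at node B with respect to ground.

V_B ≈ 1.21 mV

Node A sees R2 in parallel with the series input of stage 2, R3 + R4 = 18.25 Ω.
Effective lower resistance at A: R2 ‖ 18.25 = 12.41 Ω.
First divider: V_A = V_DC · 12.41/(41.9 + 12.41) = 1.737 mV.
V_B = V_A × 0.6959 = 1.209 mV.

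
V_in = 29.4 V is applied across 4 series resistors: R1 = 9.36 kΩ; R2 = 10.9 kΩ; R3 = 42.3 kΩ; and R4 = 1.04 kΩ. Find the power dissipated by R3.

The common current is I = 29.4/63.60 = 0.4623 mA.
P = I²R = 0.2137 × 42.3 = 9.039 mW.

P ≈ 9.04 mW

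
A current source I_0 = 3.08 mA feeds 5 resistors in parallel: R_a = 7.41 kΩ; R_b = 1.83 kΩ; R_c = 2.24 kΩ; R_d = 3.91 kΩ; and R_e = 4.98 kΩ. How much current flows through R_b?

Total conductance ΣG = 1/7.41 + 1/1.83 + 1/2.24 + 1/3.91 + 1/4.98 = 1.584 (units of 1/kΩ).
Current divider: I(R_b) = I_0 · G_k/ΣG = 3.08 × (0.5464/1.584) = 3.08 × 0.3449 = 1.062 mA.

I ≈ 1.06 mA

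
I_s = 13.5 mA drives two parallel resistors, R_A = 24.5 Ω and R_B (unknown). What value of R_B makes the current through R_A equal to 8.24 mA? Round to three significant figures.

In a two-way split, I_A/I_s = R_B/(R_A + R_B).
With f = 0.6104, R_B = R_A · f/(1−f) = 24.5 × 1.567 = 38.38 Ω.

R_B ≈ 38.4 Ω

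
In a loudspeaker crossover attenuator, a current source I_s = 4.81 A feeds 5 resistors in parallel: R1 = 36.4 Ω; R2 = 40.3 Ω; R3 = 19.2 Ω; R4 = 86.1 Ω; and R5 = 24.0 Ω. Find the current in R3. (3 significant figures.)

I ≈ 1.59 A

Conductances: ΣG = 1/36.4 + 1/40.3 + 1/19.2 + 1/86.1 + 1/24.0 = 0.1577 (1/Ω).
Current divider: I(R3) = I_s · G_k/ΣG = 4.81 × (0.05208/0.1577) = 4.81 × 0.3304 = 1.589 A.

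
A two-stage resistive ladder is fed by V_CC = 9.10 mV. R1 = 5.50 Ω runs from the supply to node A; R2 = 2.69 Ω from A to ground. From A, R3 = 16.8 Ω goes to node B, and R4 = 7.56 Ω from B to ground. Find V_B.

Looking into the second stage from A: R3 + R4 = 24.36 Ω appears in parallel with R2.
Effective lower resistance at A: R2 ‖ 24.36 = 2.422 Ω.
First divider: V_A = V_CC · 2.422/(5.50 + 2.422) = 2.783 mV.
Stage 2 is unloaded, so V_B = V_A · R4/(R3+R4) = 2.783 × 7.56/24.36 = 0.8635 mV.

V_B ≈ 0.864 mV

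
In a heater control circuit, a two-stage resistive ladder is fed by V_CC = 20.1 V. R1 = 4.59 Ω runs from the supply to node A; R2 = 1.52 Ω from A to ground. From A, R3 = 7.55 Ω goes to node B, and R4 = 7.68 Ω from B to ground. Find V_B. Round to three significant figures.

V_B ≈ 2.35 V

Node A sees R2 in parallel with the series input of stage 2, R3 + R4 = 15.23 Ω.
R2 ‖ (R3+R4) = 1.382 Ω.
So V_A = 20.1 × 0.2314 = 4.652 V.
V_B = V_A × 0.5043 = 2.346 V.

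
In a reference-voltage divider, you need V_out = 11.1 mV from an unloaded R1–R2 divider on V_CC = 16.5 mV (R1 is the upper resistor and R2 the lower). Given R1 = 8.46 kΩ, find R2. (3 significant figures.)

The divider ratio is R2/(R1+R2) = 11.1/16.5 = 0.6727.
So R2 = R1 · V_out/(V_CC − V_out) = 8.46 × 11.1/(16.5 − 11.1) = 8.46 × 2.056 = 17.39 kΩ.

R2 ≈ 17.4 kΩ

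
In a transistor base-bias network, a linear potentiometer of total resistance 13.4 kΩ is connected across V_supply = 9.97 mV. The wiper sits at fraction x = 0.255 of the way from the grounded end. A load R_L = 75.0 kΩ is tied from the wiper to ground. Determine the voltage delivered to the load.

V_out ≈ 2.46 mV

The pot divides into 9.983 kΩ above the wiper and 3.417 kΩ below.
R_L loads the lower segment: effective lower R = 3.268 kΩ.
Then V_out = V_supply · 3.268/(9.983 + 3.268) = 2.459 mV.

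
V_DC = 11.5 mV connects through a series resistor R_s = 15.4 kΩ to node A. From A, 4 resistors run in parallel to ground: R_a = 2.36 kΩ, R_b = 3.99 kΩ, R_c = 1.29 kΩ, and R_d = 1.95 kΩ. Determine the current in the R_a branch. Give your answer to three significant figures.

I ≈ 0.156 µA

Combine the parallel branches: R_p = (1/2.36 + 1/3.99 + 1/1.29 + 1/1.95)⁻¹ = 0.5096 kΩ.
V_A = 11.5 × 0.5096/15.91 = 0.3683 mV.
I(R_a) = V_A / R_a = 0.3683/2.36 = 0.1561 µA.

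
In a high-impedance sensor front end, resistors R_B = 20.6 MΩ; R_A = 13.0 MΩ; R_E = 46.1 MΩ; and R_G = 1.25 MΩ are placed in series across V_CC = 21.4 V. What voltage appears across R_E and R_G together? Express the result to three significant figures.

V ≈ 12.5 V

ΣR = 20.6 + 13.0 + 46.1 + 1.25 = 80.95 MΩ.
R_{R_E..R_G} = 46.1 + 1.25 = 47.35 MΩ.
V = V_CC · R/ΣR = 21.4 × 0.5849 = 12.52 V.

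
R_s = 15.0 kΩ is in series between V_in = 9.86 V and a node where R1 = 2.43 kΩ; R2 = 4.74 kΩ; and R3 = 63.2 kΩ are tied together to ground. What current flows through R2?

Combine the parallel branches: R_p = (1/2.43 + 1/4.74 + 1/63.2)⁻¹ = 1.567 kΩ.
Node voltage V_A = V_in · R_p/(R_s + R_p) = 9.86 × 0.09456 = 0.9324 V.
I(R2) = V_A / R2 = 0.9324/4.74 = 0.1967 mA.

I ≈ 0.197 mA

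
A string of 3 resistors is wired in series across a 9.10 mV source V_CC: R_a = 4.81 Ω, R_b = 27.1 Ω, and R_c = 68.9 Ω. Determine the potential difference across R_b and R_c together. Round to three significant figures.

V ≈ 8.67 mV

Series total: ΣR = 4.81 + 27.1 + 68.9 = 100.8 Ω.
R_{R_b..R_c} = 27.1 + 68.9 = 96.00 Ω.
By the voltage-divider rule, V = 9.10 × 96.00/100.8 = 8.666 mV.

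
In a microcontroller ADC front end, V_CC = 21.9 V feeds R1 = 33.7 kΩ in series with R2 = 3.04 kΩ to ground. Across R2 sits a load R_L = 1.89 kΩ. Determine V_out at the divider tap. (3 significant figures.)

V_out ≈ 0.732 V

The load sits in parallel with R2, giving an effective lower resistance R2' = R2·R_L/(R2+R_L) = 1.165 kΩ.
Now apply the divider: V_out = 21.9 × 0.03343 = 0.7320 V.
(Unloaded it would be 1.81 V; the load pulls it down.)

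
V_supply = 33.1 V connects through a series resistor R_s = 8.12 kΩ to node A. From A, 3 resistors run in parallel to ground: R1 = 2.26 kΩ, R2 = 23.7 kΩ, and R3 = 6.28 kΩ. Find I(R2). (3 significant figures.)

Parallel bank: R_p = 1/(1/2.26 + 1/23.7 + 1/6.28) = 1.553 kΩ.
Node voltage V_A = V_supply · R_p/(R_s + R_p) = 33.1 × 0.1606 = 5.314 V.
I(R2) = V_A / R2 = 5.314/23.7 = 0.2242 mA.

I ≈ 0.224 mA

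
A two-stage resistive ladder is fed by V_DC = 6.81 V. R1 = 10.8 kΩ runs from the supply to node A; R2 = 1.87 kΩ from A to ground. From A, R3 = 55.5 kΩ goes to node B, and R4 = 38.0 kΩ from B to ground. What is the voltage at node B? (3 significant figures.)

Looking into the second stage from A: R3 + R4 = 93.50 kΩ appears in parallel with R2.
R2 ‖ (R3+R4) = 1.833 kΩ.
V_A = 6.81 × 1.833/(10.8 + 1.833) = 0.9883 V.
V_B = V_A × 0.4064 = 0.4016 V.

V_B ≈ 0.402 V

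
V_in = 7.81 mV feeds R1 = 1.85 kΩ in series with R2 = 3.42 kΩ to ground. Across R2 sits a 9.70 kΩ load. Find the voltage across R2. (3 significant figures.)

V_out ≈ 4.51 mV

R2 ‖ R_L = (3.42 × 9.70)/(3.42 + 9.70) = 2.529 kΩ.
Now apply the divider: V_out = 7.81 × 0.5775 = 4.510 mV.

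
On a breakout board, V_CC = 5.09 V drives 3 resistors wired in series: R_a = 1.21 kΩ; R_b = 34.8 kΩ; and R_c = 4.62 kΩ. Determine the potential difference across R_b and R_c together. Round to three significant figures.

V ≈ 4.94 V

Series total: ΣR = 1.21 + 34.8 + 4.62 = 40.63 kΩ.
R_{R_b..R_c} = 34.8 + 4.62 = 39.42 kΩ.
Voltage divider: V = V_CC · (39.42 / 40.63) = 5.09 × 0.9702 = 4.938 V.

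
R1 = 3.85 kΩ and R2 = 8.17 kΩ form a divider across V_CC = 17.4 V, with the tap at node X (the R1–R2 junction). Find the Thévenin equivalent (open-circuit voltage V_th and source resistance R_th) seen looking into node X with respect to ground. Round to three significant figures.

V_th ≈ 11.8 V, R_th ≈ 2.62 kΩ

Open-circuit (no load on X): V_th = V_CC · R2/(R1 + R2) = 17.4 × 8.17/(3.850 + 8.17) = 11.83 V.
Looking into X with the source shorted: R_th = R1·R2/(R1+R2) = 3.850 × 8.17/12.02 = 2.617 kΩ.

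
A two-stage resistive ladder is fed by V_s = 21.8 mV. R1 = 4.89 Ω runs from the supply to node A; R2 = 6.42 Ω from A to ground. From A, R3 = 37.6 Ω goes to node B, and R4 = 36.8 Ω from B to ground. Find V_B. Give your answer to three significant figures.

V_B ≈ 5.90 mV

Looking into the second stage from A: R3 + R4 = 74.40 Ω appears in parallel with R2.
Effective lower resistance at A: R2 ‖ 74.40 = 5.910 Ω.
V_A = 21.8 × 5.910/(4.89 + 5.910) = 11.93 mV.
Then the unloaded second divider: V_B = V_A × R4/(R3+R4) = 11.93 × 0.4946 = 5.901 mV.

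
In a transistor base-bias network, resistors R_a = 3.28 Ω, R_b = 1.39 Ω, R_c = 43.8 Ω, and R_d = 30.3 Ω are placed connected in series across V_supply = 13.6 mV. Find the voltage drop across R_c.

V ≈ 7.56 mV

ΣR = 3.28 + 1.39 + 43.8 + 30.3 = 78.77 Ω.
Voltage divider: V = V_supply · (43.80 / 78.77) = 13.6 × 0.5560 = 7.562 mV.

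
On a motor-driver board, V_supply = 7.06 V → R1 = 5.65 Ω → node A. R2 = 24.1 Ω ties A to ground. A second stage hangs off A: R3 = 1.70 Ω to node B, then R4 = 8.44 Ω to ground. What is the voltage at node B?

Looking into the second stage from A: R3 + R4 = 10.14 Ω appears in parallel with R2.
R2 ‖ (R3+R4) = 7.137 Ω.
V_A = 7.06 × 7.137/(5.65 + 7.137) = 3.941 V.
V_B = V_A × 0.8323 = 3.280 V.

V_B ≈ 3.28 V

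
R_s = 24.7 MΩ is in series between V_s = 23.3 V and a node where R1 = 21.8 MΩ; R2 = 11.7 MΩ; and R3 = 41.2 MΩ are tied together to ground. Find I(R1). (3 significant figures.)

I ≈ 0.221 µA

Equivalent of the parallel group: R_p = 6.426 MΩ.
V_A = 23.3 × 6.426/31.13 = 4.810 V.
Branch current I = V_A/R1 = 4.810/21.8 = 0.2207 µA.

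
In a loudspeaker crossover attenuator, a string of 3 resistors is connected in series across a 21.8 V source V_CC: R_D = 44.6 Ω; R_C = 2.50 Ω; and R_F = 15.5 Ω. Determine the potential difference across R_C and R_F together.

V ≈ 6.27 V

Series total: ΣR = 44.6 + 2.50 + 15.5 = 62.60 Ω.
R_{R_C..R_F} = 2.50 + 15.5 = 18.00 Ω.
By the voltage-divider rule, V = 21.8 × 18.00/62.60 = 6.268 V.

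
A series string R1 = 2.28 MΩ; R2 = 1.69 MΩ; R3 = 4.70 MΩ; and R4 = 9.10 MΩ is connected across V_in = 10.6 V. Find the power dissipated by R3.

The common current is I = 10.6/17.77 = 0.5965 µA.
P(R3) = I²·R3 = (0.5965)² × 4.70 = 1.672 µW.

P ≈ 1.67 µW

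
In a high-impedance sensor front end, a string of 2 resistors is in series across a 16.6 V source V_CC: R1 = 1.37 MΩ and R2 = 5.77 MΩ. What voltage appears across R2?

V ≈ 13.4 V

ΣR = 1.37 + 5.77 = 7.140 MΩ.
By the voltage-divider rule, V = 16.6 × 5.770/7.140 = 13.41 V.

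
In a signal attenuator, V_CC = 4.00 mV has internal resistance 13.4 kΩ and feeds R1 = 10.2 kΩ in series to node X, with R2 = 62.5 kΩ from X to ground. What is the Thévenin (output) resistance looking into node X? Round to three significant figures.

R1' = 13.4 + 10.2 = 23.60 kΩ (source resistance + R1).
Zeroing V_CC shorts the top of R1' to ground, so R_th = R1' ‖ R2 = 17.13 kΩ.

R_th ≈ 17.1 kΩ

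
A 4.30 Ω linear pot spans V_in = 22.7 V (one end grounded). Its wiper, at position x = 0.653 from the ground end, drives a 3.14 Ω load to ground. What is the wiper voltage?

V_out ≈ 11.3 V

Split the track: R_lower = x·R_p = 2.808 Ω, R_upper = (1−x)·R_p = 1.492 Ω.
Lower segment in parallel with the load: 2.808 ‖ 3.14 = 1.482 Ω.
Then V_out = V_in · 1.482/(1.492 + 1.482) = 11.31 V.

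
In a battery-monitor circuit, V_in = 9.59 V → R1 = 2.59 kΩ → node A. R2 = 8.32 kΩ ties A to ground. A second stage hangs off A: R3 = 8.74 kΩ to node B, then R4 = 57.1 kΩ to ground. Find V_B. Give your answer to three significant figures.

V_B ≈ 6.16 V

Node A sees R2 in parallel with the series input of stage 2, R3 + R4 = 65.84 kΩ.
Effective lower resistance at A: R2 ‖ 65.84 = 7.387 kΩ.
So V_A = 9.59 × 0.7404 = 7.100 V.
V_B = V_A × 0.8673 = 6.158 V.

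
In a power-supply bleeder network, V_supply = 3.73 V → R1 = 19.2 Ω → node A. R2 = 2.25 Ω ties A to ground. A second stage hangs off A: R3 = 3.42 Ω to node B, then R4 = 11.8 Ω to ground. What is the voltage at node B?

V_B ≈ 0.268 V

Node A sees R2 in parallel with the series input of stage 2, R3 + R4 = 15.22 Ω.
Effective lower resistance at A: R2 ‖ 15.22 = 1.960 Ω.
So V_A = 3.73 × 0.09264 = 0.3455 V.
Stage 2 is unloaded, so V_B = V_A · R4/(R3+R4) = 0.3455 × 11.8/15.22 = 0.2679 V.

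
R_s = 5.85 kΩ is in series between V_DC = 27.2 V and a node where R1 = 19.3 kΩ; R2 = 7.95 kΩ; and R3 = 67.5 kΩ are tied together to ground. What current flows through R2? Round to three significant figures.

Combine the parallel branches: R_p = (1/19.3 + 1/7.95 + 1/67.5)⁻¹ = 5.197 kΩ.
V_A = 27.2 × 5.197/11.05 = 12.80 V.
Branch current I = V_A/R2 = 12.80/7.95 = 1.610 mA.

I ≈ 1.61 mA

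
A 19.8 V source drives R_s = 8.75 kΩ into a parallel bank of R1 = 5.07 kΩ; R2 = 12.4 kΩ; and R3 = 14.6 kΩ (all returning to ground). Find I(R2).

I ≈ 0.396 mA

Equivalent of the parallel group: R_p = 2.887 kΩ.
V_A = 19.8 × 2.887/11.64 = 4.912 V.
Branch current I = V_A/R2 = 4.912/12.4 = 0.3961 mA.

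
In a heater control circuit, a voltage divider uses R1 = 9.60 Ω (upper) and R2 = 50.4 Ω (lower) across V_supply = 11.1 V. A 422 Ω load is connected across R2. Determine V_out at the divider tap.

V_out ≈ 9.15 V

R2 ‖ R_L = (50.4 × 422)/(50.4 + 422) = 45.02 Ω.
Voltage divider with the loaded lower leg: V_out = 11.1 × 45.02/(9.60 + 45.02) = 11.1 × 0.8242 = 9.149 V.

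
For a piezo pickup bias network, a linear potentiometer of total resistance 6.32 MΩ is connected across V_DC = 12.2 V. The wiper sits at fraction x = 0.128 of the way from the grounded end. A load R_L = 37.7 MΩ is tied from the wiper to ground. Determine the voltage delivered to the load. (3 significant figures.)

The pot divides into 5.511 MΩ above the wiper and 0.8090 MΩ below.
R_L loads the lower segment: effective lower R = 0.7920 MΩ.
Loaded-divider output: V_out = 12.2 × 0.1256 = 1.533 V.

V_out ≈ 1.53 V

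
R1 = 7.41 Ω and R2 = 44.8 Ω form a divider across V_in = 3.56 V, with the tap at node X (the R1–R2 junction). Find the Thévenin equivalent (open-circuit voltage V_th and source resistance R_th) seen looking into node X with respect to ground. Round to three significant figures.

V_th is the unloaded tap voltage: V_in · R2/(R1+R2) = 3.56 × 0.8581 = 3.055 V.
With V_in suppressed (replaced by a short), R_th = R1 ‖ R2 = (7.410 × 44.8)/(7.410 + 44.8) = 6.358 Ω.

V_th ≈ 3.05 V, R_th ≈ 6.36 Ω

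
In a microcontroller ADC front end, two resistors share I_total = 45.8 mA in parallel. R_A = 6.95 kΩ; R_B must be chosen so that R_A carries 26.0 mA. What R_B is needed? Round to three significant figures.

Two-branch current divider: I_A = I_total · R_B/(R_A + R_B).
With f = 0.5677, R_B = R_A · f/(1−f) = 6.95 × 1.313 = 9.126 kΩ.

R_B ≈ 9.13 kΩ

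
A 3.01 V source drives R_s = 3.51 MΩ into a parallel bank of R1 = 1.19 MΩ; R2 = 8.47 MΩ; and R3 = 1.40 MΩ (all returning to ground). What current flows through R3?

I ≈ 0.313 µA

Equivalent of the parallel group: R_p = 0.5978 MΩ.
Node voltage V_A = V_in · R_p/(R_s + R_p) = 3.01 × 0.1455 = 0.4381 V.
Branch current I = V_A/R3 = 0.4381/1.40 = 0.3129 µA.
(Equivalently: I_total = 0.7327 µA, then current-divider fraction G_k/ΣG = 0.4270.)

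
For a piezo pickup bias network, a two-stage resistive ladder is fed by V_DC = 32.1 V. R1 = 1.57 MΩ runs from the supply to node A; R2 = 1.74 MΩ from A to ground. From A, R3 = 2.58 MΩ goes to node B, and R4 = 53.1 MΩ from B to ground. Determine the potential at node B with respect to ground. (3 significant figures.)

V_B ≈ 15.9 V

The second stage (R3 + R4 = 55.68 MΩ) loads node A in parallel with R2.
Effective lower resistance at A: R2 ‖ 55.68 = 1.687 MΩ.
V_A = 32.1 × 1.687/(1.57 + 1.687) = 16.63 V.
Stage 2 is unloaded, so V_B = V_A · R4/(R3+R4) = 16.63 × 53.1/55.68 = 15.86 V.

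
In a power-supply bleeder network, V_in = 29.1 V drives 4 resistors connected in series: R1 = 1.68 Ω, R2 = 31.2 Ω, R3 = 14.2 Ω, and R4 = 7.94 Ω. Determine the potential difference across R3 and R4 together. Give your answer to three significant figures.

Total series resistance ΣR = 1.68 + 31.2 + 14.2 + 7.94 = 55.02 Ω.
R_{R3..R4} = 14.2 + 7.94 = 22.14 Ω.
Voltage divider: V = V_in · (22.14 / 55.02) = 29.1 × 0.4024 = 11.71 V.

V ≈ 11.7 V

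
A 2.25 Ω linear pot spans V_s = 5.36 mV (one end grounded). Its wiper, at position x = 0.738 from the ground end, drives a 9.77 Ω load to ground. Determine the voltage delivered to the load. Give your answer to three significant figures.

V_out ≈ 3.79 mV

The pot divides into 0.5895 Ω above the wiper and 1.660 Ω below.
(x·R_p) ‖ R_L = 1.419 Ω.
Then V_out = V_s · 1.419/(0.5895 + 1.419) = 3.787 mV.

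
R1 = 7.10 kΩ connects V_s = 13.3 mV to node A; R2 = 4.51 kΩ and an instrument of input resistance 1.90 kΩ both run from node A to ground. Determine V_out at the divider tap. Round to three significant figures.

V_out ≈ 2.11 mV

First combine the lower leg with the load: R2 ‖ R_L = 1.337 kΩ.
Now apply the divider: V_out = 13.3 × 0.1585 = 2.107 mV.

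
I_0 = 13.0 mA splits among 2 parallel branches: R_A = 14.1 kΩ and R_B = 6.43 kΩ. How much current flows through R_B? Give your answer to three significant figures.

Two-branch current divider: I_k = I_0 · R_other/(R_1 + R_2).
I(R_B) = 13.0 × 14.1/(14.1 + 6.43) = 13.0 × 0.6868 = 8.928 mA.

I ≈ 8.93 mA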